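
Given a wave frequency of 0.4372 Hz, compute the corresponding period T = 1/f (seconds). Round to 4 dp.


T = 1 / f
T = 1 / 0.4372
T = 2.2873 s

2.2873


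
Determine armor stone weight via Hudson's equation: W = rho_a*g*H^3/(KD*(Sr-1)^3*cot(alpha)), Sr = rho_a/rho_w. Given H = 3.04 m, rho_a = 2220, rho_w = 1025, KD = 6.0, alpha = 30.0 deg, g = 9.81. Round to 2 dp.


Sr = rho_a / rho_w = 2220 / 1025 = 2.165854
(Sr - 1) = 1.165854
(Sr - 1)^3 = 1.584645
cot(30.0) = 1 / tan(30.0) = 1 / 0.577350 = 1.732051
Numerator = 2220 * 9.81 * 3.04^3 = 611846.8559
Denominator = 6.0 * 1.584645 * 1.732051 = 16.468119
W = 611846.8559 / 16.468119
W = 37153.41 N

37153.41


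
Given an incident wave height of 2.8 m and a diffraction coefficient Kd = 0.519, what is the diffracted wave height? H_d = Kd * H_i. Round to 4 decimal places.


H_d = Kd * H_i
H_d = 0.519 * 2.8
H_d = 1.4532 m

1.4532


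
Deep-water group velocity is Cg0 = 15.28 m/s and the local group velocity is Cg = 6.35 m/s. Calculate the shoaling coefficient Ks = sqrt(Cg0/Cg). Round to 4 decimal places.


Ks = sqrt(Cg0 / Cg)
Ks = sqrt(15.28 / 6.35)
Ks = sqrt(2.4063)
Ks = 1.5512

1.5512


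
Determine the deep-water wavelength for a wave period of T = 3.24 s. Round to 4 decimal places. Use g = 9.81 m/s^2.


L0 = g * T^2 / (2 * pi)
L0 = 9.81 * 3.24^2 / (2 * pi)
L0 = 9.81 * 10.4976 / 6.28319
L0 = 102.9815 / 6.28319
L0 = 16.3900 m

16.3900


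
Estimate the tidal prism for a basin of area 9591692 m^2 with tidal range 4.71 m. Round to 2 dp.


Tidal prism = Area * Tidal range
P = 9591692 * 4.71
P = 45176869.32 m^3

45176869.32


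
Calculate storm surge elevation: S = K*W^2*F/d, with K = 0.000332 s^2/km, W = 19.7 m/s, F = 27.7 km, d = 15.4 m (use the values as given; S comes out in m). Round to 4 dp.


S = K * W^2 * F / d
W^2 = 19.7^2 = 388.09
S = 0.000332 * 388.09 * 27.7 / 15.4
Numerator = 0.000332 * 388.09 * 27.7 = 3.569031
S = 3.569031 / 15.4 = 0.2318 m

0.2318


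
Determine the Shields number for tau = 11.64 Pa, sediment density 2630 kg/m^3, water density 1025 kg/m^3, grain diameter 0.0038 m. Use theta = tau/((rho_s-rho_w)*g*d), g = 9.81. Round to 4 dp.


theta = tau / ((rho_s - rho_w) * g * d)
rho_s - rho_w = 2630 - 1025 = 1605
Denominator = 1605 * 9.81 * 0.0038 = 59.831190
theta = 11.64 / 59.831190
theta = 0.1945

0.1945


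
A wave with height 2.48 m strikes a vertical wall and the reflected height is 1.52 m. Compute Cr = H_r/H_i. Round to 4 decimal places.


Cr = H_r / H_i
Cr = 1.52 / 2.48
Cr = 0.6129

0.6129


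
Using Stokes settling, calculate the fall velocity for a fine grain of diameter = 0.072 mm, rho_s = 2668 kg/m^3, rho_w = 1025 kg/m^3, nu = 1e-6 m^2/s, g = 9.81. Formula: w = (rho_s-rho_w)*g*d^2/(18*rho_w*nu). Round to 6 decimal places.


w = (rho_s - rho_w) * g * d^2 / (18 * rho_w * nu)
d = 0.072 mm = 0.000072 m
rho_s - rho_w = 2668 - 1025 = 1643
Numerator = 1643 * 9.81 * (0.000072)^2 = 0.000083554831
Denominator = 18 * 1025 * 1e-6 = 0.018450
w = 0.004529 m/s

0.004529


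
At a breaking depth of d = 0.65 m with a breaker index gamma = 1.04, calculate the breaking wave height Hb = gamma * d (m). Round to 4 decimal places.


Hb = gamma * d
Hb = 1.04 * 0.65
Hb = 0.6760 m

0.6760


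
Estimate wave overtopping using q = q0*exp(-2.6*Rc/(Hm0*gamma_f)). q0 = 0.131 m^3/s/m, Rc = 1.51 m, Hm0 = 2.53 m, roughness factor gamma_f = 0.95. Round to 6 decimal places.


q = q0 * exp(-2.6 * Rc / (Hm0 * gamma_f))
Exponent = -2.6 * 1.51 / (2.53 * 0.95)
= -2.6 * 1.51 / 2.4035
= -1.633451
exp(-1.633451) = 0.195255
q = 0.131 * 0.195255
q = 0.025578 m^3/s/m

0.025578


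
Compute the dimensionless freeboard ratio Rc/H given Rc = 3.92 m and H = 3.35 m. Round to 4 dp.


Relative freeboard = Rc / H
= 3.92 / 3.35
= 1.1701

1.1701


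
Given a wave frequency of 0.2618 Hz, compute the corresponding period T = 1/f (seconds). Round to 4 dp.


T = 1 / f
T = 1 / 0.2618
T = 3.8197 s

3.8197


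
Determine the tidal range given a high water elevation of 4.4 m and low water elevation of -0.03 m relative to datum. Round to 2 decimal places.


Tidal range = High water - Low water
Tidal range = 4.4 - (-0.03)
Tidal range = 4.43 m

4.43


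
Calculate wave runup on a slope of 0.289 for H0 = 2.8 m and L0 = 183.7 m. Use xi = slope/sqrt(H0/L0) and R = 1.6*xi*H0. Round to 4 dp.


xi = slope / sqrt(H0/L0)
H0/L0 = 2.8/183.7 = 0.015242
sqrt(0.015242) = 0.123459
xi = 0.289 / 0.123459 = 2.340849
R = 1.6 * xi * H0 = 1.6 * 2.340849 * 2.8
R = 10.4870 m

10.4870


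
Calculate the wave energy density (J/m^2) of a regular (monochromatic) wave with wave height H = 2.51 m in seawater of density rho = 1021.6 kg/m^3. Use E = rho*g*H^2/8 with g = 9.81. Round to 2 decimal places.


E = (1/8) * rho * g * H^2
E = (1/8) * 1021.6 * 9.81 * 2.51^2
E = 0.125 * 1021.6 * 9.81 * 6.3001
E = 7892.37 J/m^2

7892.37


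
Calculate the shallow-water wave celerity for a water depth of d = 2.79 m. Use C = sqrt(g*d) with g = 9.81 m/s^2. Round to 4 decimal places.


Using the shallow-water approximation:
C = sqrt(g * d) = sqrt(9.81 * 2.79)
C = sqrt(27.3699)
C = 5.2316 m/s

5.2316


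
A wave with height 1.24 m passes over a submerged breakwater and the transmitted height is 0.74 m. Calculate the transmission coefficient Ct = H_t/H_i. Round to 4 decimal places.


Ct = H_t / H_i
Ct = 0.74 / 1.24
Ct = 0.5968

0.5968


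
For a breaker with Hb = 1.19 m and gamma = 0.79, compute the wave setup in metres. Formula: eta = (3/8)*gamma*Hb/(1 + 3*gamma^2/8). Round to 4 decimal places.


eta = (3/8) * gamma * Hb / (1 + 3*gamma^2/8)
Numerator = (3/8) * 0.79 * 1.19 = 0.352538
Denominator = 1 + 3*0.79^2/8 = 1 + 0.234038 = 1.234038
eta = 0.352538 / 1.234038
eta = 0.2857 m

0.2857


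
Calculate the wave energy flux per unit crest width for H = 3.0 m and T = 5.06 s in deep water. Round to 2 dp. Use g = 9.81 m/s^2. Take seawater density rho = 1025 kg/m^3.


P = rho * g^2 * H^2 * T / (32 * pi)
P = 1025 * 9.81^2 * 3.0^2 * 5.06 / (32 * pi)
P = 1025 * 96.2361 * 9.0000 * 5.06 / 100.53096
P = 44684.31 W/m

44684.31


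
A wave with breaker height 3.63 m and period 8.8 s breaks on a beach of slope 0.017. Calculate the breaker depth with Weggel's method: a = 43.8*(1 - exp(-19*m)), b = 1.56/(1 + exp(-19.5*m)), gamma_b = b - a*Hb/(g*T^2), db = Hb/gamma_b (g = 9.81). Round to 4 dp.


a = 43.8 * (1 - exp(-19 * m))
exp(-19 * 0.017) = exp(-0.3230) = 0.723974
a = 43.8 * (1 - 0.723974) = 12.089945
b = 1.56 / (1 + exp(-19.5 * m))
exp(-19.5 * 0.017) = exp(-0.3315) = 0.717846
b = 1.56 / (1 + 0.717846) = 0.908114
Hb / (g * T^2) = 3.63 / (9.81 * 8.8^2) = 3.63 / 759.6864 = 0.00477829
gamma_b = b - a * Hb/(g*T^2) = 0.908114 - 12.089945 * 0.00477829 = 0.850345
db = Hb / gamma_b = 3.63 / 0.850345
db = 4.2689 m

4.2689


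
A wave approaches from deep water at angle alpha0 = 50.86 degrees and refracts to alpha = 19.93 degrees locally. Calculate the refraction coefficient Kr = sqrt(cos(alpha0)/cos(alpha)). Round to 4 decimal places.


Kr = sqrt(cos(alpha0) / cos(alpha))
cos(50.86) = 0.631217
cos(19.93) = 0.940110
Kr = sqrt(0.631217 / 0.940110)
Kr = sqrt(0.671429)
Kr = 0.8194

0.8194


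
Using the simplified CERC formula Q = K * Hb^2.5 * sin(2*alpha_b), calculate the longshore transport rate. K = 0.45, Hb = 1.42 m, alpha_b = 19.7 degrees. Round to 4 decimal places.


Q = K * Hb^2.5 * sin(2 * alpha_b)
Hb^2.5 = 1.42^2.5 = 2.402818
sin(2 * 19.7) = sin(39.4) = 0.634731
Q = 0.45 * 2.402818 * 0.634731
Q = 0.6863 m^3/s

0.6863


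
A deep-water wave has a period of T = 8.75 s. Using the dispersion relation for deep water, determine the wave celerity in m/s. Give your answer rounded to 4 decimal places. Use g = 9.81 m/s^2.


We use the deep-water celerity formula:
C = g * T / (2 * pi)
C = 9.81 * 8.75 / (2 * 3.14159...)
C = 85.837500 / 6.283185
C = 13.6615 m/s

13.6615


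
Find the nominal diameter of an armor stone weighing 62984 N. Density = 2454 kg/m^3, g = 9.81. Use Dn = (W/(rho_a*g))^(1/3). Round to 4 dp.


V = W / (rho_a * g)
V = 62984 / (2454 * 9.81)
V = 62984 / 24073.74
V = 2.616295 m^3
Dn = V^(1/3) = 2.616295^(1/3)
Dn = 1.3779 m

1.3779


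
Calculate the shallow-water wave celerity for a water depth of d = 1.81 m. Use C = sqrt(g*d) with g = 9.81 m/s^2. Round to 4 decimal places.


Using the shallow-water approximation:
C = sqrt(g * d) = sqrt(9.81 * 1.81)
C = sqrt(17.7561)
C = 4.2138 m/s

4.2138


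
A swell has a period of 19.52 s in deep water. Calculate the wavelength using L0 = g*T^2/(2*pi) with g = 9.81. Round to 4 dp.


L0 = g * T^2 / (2 * pi)
L0 = 9.81 * 19.52^2 / (2 * pi)
L0 = 9.81 * 381.0304 / 6.28319
L0 = 3737.9082 / 6.28319
L0 = 594.9066 m

594.9066


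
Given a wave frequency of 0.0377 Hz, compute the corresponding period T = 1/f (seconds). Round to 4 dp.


T = 1 / f
T = 1 / 0.0377
T = 26.5252 s

26.5252


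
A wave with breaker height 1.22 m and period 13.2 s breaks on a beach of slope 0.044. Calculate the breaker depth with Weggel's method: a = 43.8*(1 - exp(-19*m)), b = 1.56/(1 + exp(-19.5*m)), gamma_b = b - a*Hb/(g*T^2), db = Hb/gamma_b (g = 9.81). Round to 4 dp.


a = 43.8 * (1 - exp(-19 * m))
exp(-19 * 0.044) = exp(-0.8360) = 0.433441
a = 43.8 * (1 - 0.433441) = 24.815292
b = 1.56 / (1 + exp(-19.5 * m))
exp(-19.5 * 0.044) = exp(-0.8580) = 0.424009
b = 1.56 / (1 + 0.424009) = 1.095498
Hb / (g * T^2) = 1.22 / (9.81 * 13.2^2) = 1.22 / 1709.2944 = 0.00071374
gamma_b = b - a * Hb/(g*T^2) = 1.095498 - 24.815292 * 0.00071374 = 1.077787
db = Hb / gamma_b = 1.22 / 1.077787
db = 1.1319 m

1.1319


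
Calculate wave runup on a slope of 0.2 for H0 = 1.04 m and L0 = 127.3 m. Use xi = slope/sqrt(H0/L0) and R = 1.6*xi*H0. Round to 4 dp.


xi = slope / sqrt(H0/L0)
H0/L0 = 1.04/127.3 = 0.008170
sqrt(0.008170) = 0.090386
xi = 0.2 / 0.090386 = 2.212725
R = 1.6 * xi * H0 = 1.6 * 2.212725 * 1.04
R = 3.6820 m

3.6820


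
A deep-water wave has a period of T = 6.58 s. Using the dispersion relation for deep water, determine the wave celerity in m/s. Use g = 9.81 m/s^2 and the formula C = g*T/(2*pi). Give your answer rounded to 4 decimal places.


We use the deep-water celerity formula:
C = g * T / (2 * pi)
C = 9.81 * 6.58 / (2 * 3.14159...)
C = 64.549800 / 6.283185
C = 10.2734 m/s

10.2734


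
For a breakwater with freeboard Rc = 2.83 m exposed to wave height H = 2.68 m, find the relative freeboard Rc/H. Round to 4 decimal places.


Relative freeboard = Rc / H
= 2.83 / 2.68
= 1.0560

1.0560


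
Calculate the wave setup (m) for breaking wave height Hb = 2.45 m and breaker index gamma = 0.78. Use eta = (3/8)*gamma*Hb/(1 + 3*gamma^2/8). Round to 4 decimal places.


eta = (3/8) * gamma * Hb / (1 + 3*gamma^2/8)
Numerator = (3/8) * 0.78 * 2.45 = 0.716625
Denominator = 1 + 3*0.78^2/8 = 1 + 0.228150 = 1.228150
eta = 0.716625 / 1.228150
eta = 0.5835 m

0.5835


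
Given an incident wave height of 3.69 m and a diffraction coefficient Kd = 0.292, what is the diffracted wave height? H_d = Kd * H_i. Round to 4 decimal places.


H_d = Kd * H_i
H_d = 0.292 * 3.69
H_d = 1.0775 m

1.0775


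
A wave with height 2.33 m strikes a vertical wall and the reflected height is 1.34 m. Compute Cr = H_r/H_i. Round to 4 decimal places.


Cr = H_r / H_i
Cr = 1.34 / 2.33
Cr = 0.5751

0.5751


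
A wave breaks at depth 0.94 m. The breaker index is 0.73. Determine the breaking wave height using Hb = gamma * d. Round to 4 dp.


Hb = gamma * d
Hb = 0.73 * 0.94
Hb = 0.6862 m

0.6862


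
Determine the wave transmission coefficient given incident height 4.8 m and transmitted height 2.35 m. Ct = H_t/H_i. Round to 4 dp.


Ct = H_t / H_i
Ct = 2.35 / 4.8
Ct = 0.4896

0.4896


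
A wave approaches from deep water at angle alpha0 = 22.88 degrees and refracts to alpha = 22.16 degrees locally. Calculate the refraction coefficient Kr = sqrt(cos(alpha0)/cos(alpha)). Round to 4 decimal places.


Kr = sqrt(cos(alpha0) / cos(alpha))
cos(22.88) = 0.921321
cos(22.16) = 0.926134
Kr = sqrt(0.921321 / 0.926134)
Kr = sqrt(0.994803)
Kr = 0.9974

0.9974


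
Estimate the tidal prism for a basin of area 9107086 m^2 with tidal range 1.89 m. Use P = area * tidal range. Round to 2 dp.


Tidal prism = Area * Tidal range
P = 9107086 * 1.89
P = 17212392.54 m^3

17212392.54


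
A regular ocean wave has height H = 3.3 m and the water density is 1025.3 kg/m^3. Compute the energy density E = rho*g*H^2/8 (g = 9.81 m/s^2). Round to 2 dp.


E = (1/8) * rho * g * H^2
E = (1/8) * 1025.3 * 9.81 * 3.3^2
E = 0.125 * 1025.3 * 9.81 * 10.8900
E = 13691.72 J/m^2

13691.72


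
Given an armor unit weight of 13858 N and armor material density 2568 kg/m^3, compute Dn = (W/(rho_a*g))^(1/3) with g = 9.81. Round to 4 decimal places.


V = W / (rho_a * g)
V = 13858 / (2568 * 9.81)
V = 13858 / 25192.08
V = 0.550094 m^3
Dn = V^(1/3) = 0.550094^(1/3)
Dn = 0.8194 m

0.8194


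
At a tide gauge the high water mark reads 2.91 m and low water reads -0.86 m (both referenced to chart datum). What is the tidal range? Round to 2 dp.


Tidal range = High water - Low water
Tidal range = 2.91 - (-0.86)
Tidal range = 3.77 m

3.77


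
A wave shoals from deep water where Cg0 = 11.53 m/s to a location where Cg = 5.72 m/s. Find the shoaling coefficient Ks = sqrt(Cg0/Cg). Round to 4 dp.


Ks = sqrt(Cg0 / Cg)
Ks = sqrt(11.53 / 5.72)
Ks = sqrt(2.0157)
Ks = 1.4198

1.4198


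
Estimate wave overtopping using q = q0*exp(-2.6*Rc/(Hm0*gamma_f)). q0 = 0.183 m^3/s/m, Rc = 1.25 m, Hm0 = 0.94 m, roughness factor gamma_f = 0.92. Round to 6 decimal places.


q = q0 * exp(-2.6 * Rc / (Hm0 * gamma_f))
Exponent = -2.6 * 1.25 / (0.94 * 0.92)
= -2.6 * 1.25 / 0.8648
= -3.758094
exp(-3.758094) = 0.023328
q = 0.183 * 0.023328
q = 0.004269 m^3/s/m

0.004269


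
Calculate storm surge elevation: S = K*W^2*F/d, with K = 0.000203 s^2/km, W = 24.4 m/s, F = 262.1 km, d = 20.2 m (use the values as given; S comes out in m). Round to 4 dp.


S = K * W^2 * F / d
W^2 = 24.4^2 = 595.36
S = 0.000203 * 595.36 * 262.1 / 20.2
Numerator = 0.000203 * 595.36 * 262.1 = 31.676903
S = 31.676903 / 20.2 = 1.5682 m

1.5682


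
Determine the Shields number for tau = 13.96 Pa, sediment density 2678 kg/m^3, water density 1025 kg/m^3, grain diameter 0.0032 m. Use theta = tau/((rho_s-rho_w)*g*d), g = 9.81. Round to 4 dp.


theta = tau / ((rho_s - rho_w) * g * d)
rho_s - rho_w = 2678 - 1025 = 1653
Denominator = 1653 * 9.81 * 0.0032 = 51.890976
theta = 13.96 / 51.890976
theta = 0.2690

0.2690


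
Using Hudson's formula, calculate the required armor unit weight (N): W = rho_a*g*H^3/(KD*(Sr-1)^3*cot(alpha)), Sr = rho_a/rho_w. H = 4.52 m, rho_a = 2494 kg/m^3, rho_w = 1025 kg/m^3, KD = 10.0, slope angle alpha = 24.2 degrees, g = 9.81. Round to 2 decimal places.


Sr = rho_a / rho_w = 2494 / 1025 = 2.433171
(Sr - 1) = 1.433171
(Sr - 1)^3 = 2.943702
cot(24.2) = 1 / tan(24.2) = 1 / 0.449418 = 2.225101
Numerator = 2494 * 9.81 * 4.52^3 = 2259335.6805
Denominator = 10.0 * 2.943702 * 2.225101 = 65.500332
W = 2259335.6805 / 65.500332
W = 34493.50 N

34493.50


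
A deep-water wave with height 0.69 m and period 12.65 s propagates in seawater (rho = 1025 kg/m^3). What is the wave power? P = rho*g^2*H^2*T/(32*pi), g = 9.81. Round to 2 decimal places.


P = rho * g^2 * H^2 * T / (32 * pi)
P = 1025 * 9.81^2 * 0.69^2 * 12.65 / (32 * pi)
P = 1025 * 96.2361 * 0.4761 * 12.65 / 100.53096
P = 5909.50 W/m

5909.50


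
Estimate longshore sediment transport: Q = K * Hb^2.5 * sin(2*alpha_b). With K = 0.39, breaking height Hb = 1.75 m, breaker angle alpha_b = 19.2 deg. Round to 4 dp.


Q = K * Hb^2.5 * sin(2 * alpha_b)
Hb^2.5 = 1.75^2.5 = 4.051307
sin(2 * 19.2) = sin(38.4) = 0.621148
Q = 0.39 * 4.051307 * 0.621148
Q = 0.9814 m^3/s

0.9814


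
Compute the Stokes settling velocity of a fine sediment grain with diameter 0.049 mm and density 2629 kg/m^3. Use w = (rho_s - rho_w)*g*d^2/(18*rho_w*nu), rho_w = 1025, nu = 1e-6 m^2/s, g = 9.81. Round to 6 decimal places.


w = (rho_s - rho_w) * g * d^2 / (18 * rho_w * nu)
d = 0.049 mm = 0.000049 m
rho_s - rho_w = 2629 - 1025 = 1604
Numerator = 1604 * 9.81 * (0.000049)^2 = 0.000037780311
Denominator = 18 * 1025 * 1e-6 = 0.018450
w = 0.002048 m/s

0.002048


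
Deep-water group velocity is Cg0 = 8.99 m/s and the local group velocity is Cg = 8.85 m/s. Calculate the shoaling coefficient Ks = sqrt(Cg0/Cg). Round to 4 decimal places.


Ks = sqrt(Cg0 / Cg)
Ks = sqrt(8.99 / 8.85)
Ks = sqrt(1.0158)
Ks = 1.0079

1.0079


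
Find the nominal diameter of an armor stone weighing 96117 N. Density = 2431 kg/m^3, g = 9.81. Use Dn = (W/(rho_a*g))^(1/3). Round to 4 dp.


V = W / (rho_a * g)
V = 96117 / (2431 * 9.81)
V = 96117 / 23848.11
V = 4.030382 m^3
Dn = V^(1/3) = 4.030382^(1/3)
Dn = 1.5914 m

1.5914


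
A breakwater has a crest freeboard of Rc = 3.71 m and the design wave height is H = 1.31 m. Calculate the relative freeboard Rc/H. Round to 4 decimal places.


Relative freeboard = Rc / H
= 3.71 / 1.31
= 2.8321

2.8321


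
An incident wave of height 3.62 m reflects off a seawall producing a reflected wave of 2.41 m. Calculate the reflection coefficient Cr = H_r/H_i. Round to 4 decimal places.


Cr = H_r / H_i
Cr = 2.41 / 3.62
Cr = 0.6657

0.6657


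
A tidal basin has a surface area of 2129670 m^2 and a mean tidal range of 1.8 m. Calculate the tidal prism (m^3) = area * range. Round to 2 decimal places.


Tidal prism = Area * Tidal range
P = 2129670 * 1.8
P = 3833406.00 m^3

3833406.00


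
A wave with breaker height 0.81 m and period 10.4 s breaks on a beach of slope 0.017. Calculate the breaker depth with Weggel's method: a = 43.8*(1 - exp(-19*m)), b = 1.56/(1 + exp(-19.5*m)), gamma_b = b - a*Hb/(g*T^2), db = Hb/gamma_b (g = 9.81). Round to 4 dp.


a = 43.8 * (1 - exp(-19 * m))
exp(-19 * 0.017) = exp(-0.3230) = 0.723974
a = 43.8 * (1 - 0.723974) = 12.089945
b = 1.56 / (1 + exp(-19.5 * m))
exp(-19.5 * 0.017) = exp(-0.3315) = 0.717846
b = 1.56 / (1 + 0.717846) = 0.908114
Hb / (g * T^2) = 0.81 / (9.81 * 10.4^2) = 0.81 / 1061.0496 = 0.00076340
gamma_b = b - a * Hb/(g*T^2) = 0.908114 - 12.089945 * 0.00076340 = 0.898885
db = Hb / gamma_b = 0.81 / 0.898885
db = 0.9011 m

0.9011


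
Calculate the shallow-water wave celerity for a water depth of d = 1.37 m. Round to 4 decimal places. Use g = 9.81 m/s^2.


Using the shallow-water approximation:
C = sqrt(g * d) = sqrt(9.81 * 1.37)
C = sqrt(13.4397)
C = 3.6660 m/s

3.6660


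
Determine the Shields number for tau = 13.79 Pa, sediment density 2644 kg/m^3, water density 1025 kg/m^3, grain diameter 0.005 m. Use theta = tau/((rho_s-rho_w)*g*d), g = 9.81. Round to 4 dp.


theta = tau / ((rho_s - rho_w) * g * d)
rho_s - rho_w = 2644 - 1025 = 1619
Denominator = 1619 * 9.81 * 0.005 = 79.411950
theta = 13.79 / 79.411950
theta = 0.1737

0.1737


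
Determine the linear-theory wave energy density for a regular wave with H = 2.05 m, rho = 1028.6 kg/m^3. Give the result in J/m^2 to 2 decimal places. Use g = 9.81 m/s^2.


E = (1/8) * rho * g * H^2
E = (1/8) * 1028.6 * 9.81 * 2.05^2
E = 0.125 * 1028.6 * 9.81 * 4.2025
E = 5300.70 J/m^2

5300.70


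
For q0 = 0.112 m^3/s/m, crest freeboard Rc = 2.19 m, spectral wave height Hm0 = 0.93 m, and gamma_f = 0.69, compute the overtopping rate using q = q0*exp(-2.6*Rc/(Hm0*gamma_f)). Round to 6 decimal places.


q = q0 * exp(-2.6 * Rc / (Hm0 * gamma_f))
Exponent = -2.6 * 2.19 / (0.93 * 0.69)
= -2.6 * 2.19 / 0.6417
= -8.873305
exp(-8.873305) = 0.000140
q = 0.112 * 0.000140
q = 0.000016 m^3/s/m

0.000016


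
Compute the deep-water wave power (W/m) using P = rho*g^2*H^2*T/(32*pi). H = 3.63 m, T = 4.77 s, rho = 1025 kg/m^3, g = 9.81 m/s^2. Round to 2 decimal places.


P = rho * g^2 * H^2 * T / (32 * pi)
P = 1025 * 9.81^2 * 3.63^2 * 4.77 / (32 * pi)
P = 1025 * 96.2361 * 13.1769 * 4.77 / 100.53096
P = 61672.80 W/m

61672.80


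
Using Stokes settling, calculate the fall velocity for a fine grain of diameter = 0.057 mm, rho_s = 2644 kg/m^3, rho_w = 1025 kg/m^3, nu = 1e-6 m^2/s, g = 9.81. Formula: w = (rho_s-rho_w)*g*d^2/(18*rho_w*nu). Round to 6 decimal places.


w = (rho_s - rho_w) * g * d^2 / (18 * rho_w * nu)
d = 0.057 mm = 0.000057 m
rho_s - rho_w = 2644 - 1025 = 1619
Numerator = 1619 * 9.81 * (0.000057)^2 = 0.000051601885
Denominator = 18 * 1025 * 1e-6 = 0.018450
w = 0.002797 m/s

0.002797


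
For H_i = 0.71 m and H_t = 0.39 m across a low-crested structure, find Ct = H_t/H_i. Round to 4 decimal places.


Ct = H_t / H_i
Ct = 0.39 / 0.71
Ct = 0.5493

0.5493


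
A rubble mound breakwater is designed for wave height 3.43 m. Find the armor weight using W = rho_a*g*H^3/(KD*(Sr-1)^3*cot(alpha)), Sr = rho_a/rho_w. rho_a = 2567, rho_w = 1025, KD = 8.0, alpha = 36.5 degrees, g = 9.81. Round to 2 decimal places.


Sr = rho_a / rho_w = 2567 / 1025 = 2.504390
(Sr - 1) = 1.504390
(Sr - 1)^3 = 3.404721
cot(36.5) = 1 / tan(36.5) = 1 / 0.739961 = 1.351422
Numerator = 2567 * 9.81 * 3.43^3 = 1016195.4269
Denominator = 8.0 * 3.404721 * 1.351422 = 36.809730
W = 1016195.4269 / 36.809730
W = 27606.71 N

27606.71


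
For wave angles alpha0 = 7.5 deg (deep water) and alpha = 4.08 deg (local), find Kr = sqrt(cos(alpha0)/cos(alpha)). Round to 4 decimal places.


Kr = sqrt(cos(alpha0) / cos(alpha))
cos(7.5) = 0.991445
cos(4.08) = 0.997466
Kr = sqrt(0.991445 / 0.997466)
Kr = sqrt(0.993964)
Kr = 0.9970

0.9970


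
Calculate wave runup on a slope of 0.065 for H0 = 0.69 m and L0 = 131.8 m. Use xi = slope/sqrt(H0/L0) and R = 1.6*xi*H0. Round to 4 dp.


xi = slope / sqrt(H0/L0)
H0/L0 = 0.69/131.8 = 0.005235
sqrt(0.005235) = 0.072355
xi = 0.065 / 0.072355 = 0.898352
R = 1.6 * xi * H0 = 1.6 * 0.898352 * 0.69
R = 0.9918 m

0.9918


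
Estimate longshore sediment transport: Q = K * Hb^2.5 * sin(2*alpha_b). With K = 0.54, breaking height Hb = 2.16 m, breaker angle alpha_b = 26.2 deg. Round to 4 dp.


Q = K * Hb^2.5 * sin(2 * alpha_b)
Hb^2.5 = 2.16^2.5 = 6.857004
sin(2 * 26.2) = sin(52.4) = 0.792290
Q = 0.54 * 6.857004 * 0.792290
Q = 2.9337 m^3/s

2.9337


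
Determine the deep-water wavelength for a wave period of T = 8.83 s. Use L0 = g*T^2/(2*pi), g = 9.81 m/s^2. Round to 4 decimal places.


L0 = g * T^2 / (2 * pi)
L0 = 9.81 * 8.83^2 / (2 * pi)
L0 = 9.81 * 77.9689 / 6.28319
L0 = 764.8749 / 6.28319
L0 = 121.7336 m

121.7336


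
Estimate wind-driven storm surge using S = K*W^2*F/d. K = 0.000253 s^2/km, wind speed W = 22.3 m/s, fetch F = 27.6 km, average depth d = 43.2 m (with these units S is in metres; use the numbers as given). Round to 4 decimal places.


S = K * W^2 * F / d
W^2 = 22.3^2 = 497.29
S = 0.000253 * 497.29 * 27.6 / 43.2
Numerator = 0.000253 * 497.29 * 27.6 = 3.472477
S = 3.472477 / 43.2 = 0.0804 m

0.0804


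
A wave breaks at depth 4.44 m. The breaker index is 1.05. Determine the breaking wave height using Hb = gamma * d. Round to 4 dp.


Hb = gamma * d
Hb = 1.05 * 4.44
Hb = 4.6620 m

4.6620


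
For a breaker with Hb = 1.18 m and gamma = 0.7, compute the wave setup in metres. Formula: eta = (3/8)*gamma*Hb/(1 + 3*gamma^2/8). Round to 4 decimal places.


eta = (3/8) * gamma * Hb / (1 + 3*gamma^2/8)
Numerator = (3/8) * 0.7 * 1.18 = 0.309750
Denominator = 1 + 3*0.7^2/8 = 1 + 0.183750 = 1.183750
eta = 0.309750 / 1.183750
eta = 0.2617 m

0.2617


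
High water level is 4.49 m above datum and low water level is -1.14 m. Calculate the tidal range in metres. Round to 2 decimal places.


Tidal range = High water - Low water
Tidal range = 4.49 - (-1.14)
Tidal range = 5.63 m

5.63


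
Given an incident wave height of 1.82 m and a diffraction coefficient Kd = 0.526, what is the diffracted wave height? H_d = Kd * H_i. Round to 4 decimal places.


H_d = Kd * H_i
H_d = 0.526 * 1.82
H_d = 0.9573 m

0.9573


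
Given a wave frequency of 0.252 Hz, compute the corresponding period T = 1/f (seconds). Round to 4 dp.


T = 1 / f
T = 1 / 0.252
T = 3.9683 s

3.9683


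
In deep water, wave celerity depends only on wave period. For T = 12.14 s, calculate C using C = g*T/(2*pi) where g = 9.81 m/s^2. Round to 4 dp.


We use the deep-water celerity formula:
C = g * T / (2 * pi)
C = 9.81 * 12.14 / (2 * 3.14159...)
C = 119.093400 / 6.283185
C = 18.9543 m/s

18.9543


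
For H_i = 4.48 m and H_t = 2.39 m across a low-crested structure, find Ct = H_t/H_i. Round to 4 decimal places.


Ct = H_t / H_i
Ct = 2.39 / 4.48
Ct = 0.5335

0.5335


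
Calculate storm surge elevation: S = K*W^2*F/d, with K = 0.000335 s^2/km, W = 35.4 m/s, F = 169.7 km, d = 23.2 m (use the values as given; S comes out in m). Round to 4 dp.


S = K * W^2 * F / d
W^2 = 35.4^2 = 1253.16
S = 0.000335 * 1253.16 * 169.7 / 23.2
Numerator = 0.000335 * 1253.16 * 169.7 = 71.241519
S = 71.241519 / 23.2 = 3.0708 m

3.0708


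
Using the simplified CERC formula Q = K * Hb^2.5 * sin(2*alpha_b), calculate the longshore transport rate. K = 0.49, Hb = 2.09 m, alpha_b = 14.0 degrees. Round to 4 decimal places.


Q = K * Hb^2.5 * sin(2 * alpha_b)
Hb^2.5 = 2.09^2.5 = 6.314889
sin(2 * 14.0) = sin(28.0) = 0.469472
Q = 0.49 * 6.314889 * 0.469472
Q = 1.4527 m^3/s

1.4527


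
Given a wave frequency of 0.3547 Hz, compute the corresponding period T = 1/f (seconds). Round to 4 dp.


T = 1 / f
T = 1 / 0.3547
T = 2.8193 s

2.8193


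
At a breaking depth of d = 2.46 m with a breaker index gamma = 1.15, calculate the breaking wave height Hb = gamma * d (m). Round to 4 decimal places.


Hb = gamma * d
Hb = 1.15 * 2.46
Hb = 2.8290 m

2.8290


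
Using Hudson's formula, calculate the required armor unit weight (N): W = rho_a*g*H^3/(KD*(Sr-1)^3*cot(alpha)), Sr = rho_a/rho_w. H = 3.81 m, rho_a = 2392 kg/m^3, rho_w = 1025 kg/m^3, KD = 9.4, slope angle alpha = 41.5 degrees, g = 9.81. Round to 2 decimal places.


Sr = rho_a / rho_w = 2392 / 1025 = 2.333659
(Sr - 1) = 1.333659
(Sr - 1)^3 = 2.372105
cot(41.5) = 1 / tan(41.5) = 1 / 0.884725 = 1.130294
Numerator = 2392 * 9.81 * 3.81^3 = 1297792.0509
Denominator = 9.4 * 2.372105 * 1.130294 = 25.203066
W = 1297792.0509 / 25.203066
W = 51493.42 N

51493.42


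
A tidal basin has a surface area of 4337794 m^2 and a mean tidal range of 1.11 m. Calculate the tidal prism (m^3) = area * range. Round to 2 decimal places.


Tidal prism = Area * Tidal range
P = 4337794 * 1.11
P = 4814951.34 m^3

4814951.34


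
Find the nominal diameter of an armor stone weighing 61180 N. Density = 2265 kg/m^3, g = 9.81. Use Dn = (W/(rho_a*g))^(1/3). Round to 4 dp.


V = W / (rho_a * g)
V = 61180 / (2265 * 9.81)
V = 61180 / 22219.65
V = 2.753419 m^3
Dn = V^(1/3) = 2.753419^(1/3)
Dn = 1.4016 m

1.4016


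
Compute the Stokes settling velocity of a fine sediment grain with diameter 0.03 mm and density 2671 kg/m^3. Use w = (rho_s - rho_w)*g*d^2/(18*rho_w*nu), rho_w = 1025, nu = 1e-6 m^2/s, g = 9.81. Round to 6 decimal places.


w = (rho_s - rho_w) * g * d^2 / (18 * rho_w * nu)
d = 0.03 mm = 0.000030 m
rho_s - rho_w = 2671 - 1025 = 1646
Numerator = 1646 * 9.81 * (0.000030)^2 = 0.000014532534
Denominator = 18 * 1025 * 1e-6 = 0.018450
w = 0.000788 m/s

0.000788


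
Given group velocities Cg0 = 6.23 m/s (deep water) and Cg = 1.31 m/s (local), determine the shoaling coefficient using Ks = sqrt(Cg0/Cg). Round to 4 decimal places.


Ks = sqrt(Cg0 / Cg)
Ks = sqrt(6.23 / 1.31)
Ks = sqrt(4.7557)
Ks = 2.1808

2.1808


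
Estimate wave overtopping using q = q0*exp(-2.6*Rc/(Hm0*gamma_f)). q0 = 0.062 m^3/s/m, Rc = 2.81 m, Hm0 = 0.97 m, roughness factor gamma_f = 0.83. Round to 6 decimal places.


q = q0 * exp(-2.6 * Rc / (Hm0 * gamma_f))
Exponent = -2.6 * 2.81 / (0.97 * 0.83)
= -2.6 * 2.81 / 0.8051
= -9.074649
exp(-9.074649) = 0.000115
q = 0.062 * 0.000115
q = 0.000007 m^3/s/m

0.000007


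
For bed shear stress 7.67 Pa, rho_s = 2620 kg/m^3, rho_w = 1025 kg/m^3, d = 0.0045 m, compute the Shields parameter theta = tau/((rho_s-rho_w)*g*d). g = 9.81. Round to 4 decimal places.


theta = tau / ((rho_s - rho_w) * g * d)
rho_s - rho_w = 2620 - 1025 = 1595
Denominator = 1595 * 9.81 * 0.0045 = 70.411275
theta = 7.67 / 70.411275
theta = 0.1089

0.1089


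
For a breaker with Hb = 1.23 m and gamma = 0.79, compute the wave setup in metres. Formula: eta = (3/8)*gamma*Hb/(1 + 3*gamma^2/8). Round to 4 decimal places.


eta = (3/8) * gamma * Hb / (1 + 3*gamma^2/8)
Numerator = (3/8) * 0.79 * 1.23 = 0.364388
Denominator = 1 + 3*0.79^2/8 = 1 + 0.234038 = 1.234038
eta = 0.364388 / 1.234038
eta = 0.2953 m

0.2953


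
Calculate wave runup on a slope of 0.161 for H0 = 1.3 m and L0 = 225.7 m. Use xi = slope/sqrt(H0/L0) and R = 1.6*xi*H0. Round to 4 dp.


xi = slope / sqrt(H0/L0)
H0/L0 = 1.3/225.7 = 0.005760
sqrt(0.005760) = 0.075894
xi = 0.161 / 0.075894 = 2.121387
R = 1.6 * xi * H0 = 1.6 * 2.121387 * 1.3
R = 4.4125 m

4.4125


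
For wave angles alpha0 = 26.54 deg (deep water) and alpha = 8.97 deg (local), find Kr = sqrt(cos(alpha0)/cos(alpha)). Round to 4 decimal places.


Kr = sqrt(cos(alpha0) / cos(alpha))
cos(26.54) = 0.894623
cos(8.97) = 0.987770
Kr = sqrt(0.894623 / 0.987770)
Kr = sqrt(0.905699)
Kr = 0.9517

0.9517


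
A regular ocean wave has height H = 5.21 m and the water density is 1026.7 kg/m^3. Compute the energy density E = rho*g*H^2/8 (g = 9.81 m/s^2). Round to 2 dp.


E = (1/8) * rho * g * H^2
E = (1/8) * 1026.7 * 9.81 * 5.21^2
E = 0.125 * 1026.7 * 9.81 * 27.1441
E = 34174.17 J/m^2

34174.17


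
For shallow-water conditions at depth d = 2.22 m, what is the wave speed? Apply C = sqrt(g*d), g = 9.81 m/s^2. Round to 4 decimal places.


Using the shallow-water approximation:
C = sqrt(g * d) = sqrt(9.81 * 2.22)
C = sqrt(21.7782)
C = 4.6667 m/s

4.6667


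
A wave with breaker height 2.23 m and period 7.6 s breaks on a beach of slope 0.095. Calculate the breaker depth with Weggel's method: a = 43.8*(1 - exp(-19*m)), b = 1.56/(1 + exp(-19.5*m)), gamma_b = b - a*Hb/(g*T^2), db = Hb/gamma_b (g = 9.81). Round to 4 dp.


a = 43.8 * (1 - exp(-19 * m))
exp(-19 * 0.095) = exp(-1.8050) = 0.164474
a = 43.8 * (1 - 0.164474) = 36.596019
b = 1.56 / (1 + exp(-19.5 * m))
exp(-19.5 * 0.095) = exp(-1.8525) = 0.156845
b = 1.56 / (1 + 0.156845) = 1.348496
Hb / (g * T^2) = 2.23 / (9.81 * 7.6^2) = 2.23 / 566.6256 = 0.00393558
gamma_b = b - a * Hb/(g*T^2) = 1.348496 - 36.596019 * 0.00393558 = 1.204469
db = Hb / gamma_b = 2.23 / 1.204469
db = 1.8514 m

1.8514


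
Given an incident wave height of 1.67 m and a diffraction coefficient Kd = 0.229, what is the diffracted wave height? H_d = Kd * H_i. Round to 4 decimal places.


H_d = Kd * H_i
H_d = 0.229 * 1.67
H_d = 0.3824 m

0.3824


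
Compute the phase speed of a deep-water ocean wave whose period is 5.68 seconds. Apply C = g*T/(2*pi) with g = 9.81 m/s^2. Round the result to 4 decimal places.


We use the deep-water celerity formula:
C = g * T / (2 * pi)
C = 9.81 * 5.68 / (2 * 3.14159...)
C = 55.720800 / 6.283185
C = 8.8682 m/s

8.8682


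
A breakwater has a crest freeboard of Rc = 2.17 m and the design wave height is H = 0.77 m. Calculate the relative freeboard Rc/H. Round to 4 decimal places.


Relative freeboard = Rc / H
= 2.17 / 0.77
= 2.8182

2.8182


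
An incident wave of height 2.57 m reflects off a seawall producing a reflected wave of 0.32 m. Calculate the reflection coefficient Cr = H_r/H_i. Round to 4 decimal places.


Cr = H_r / H_i
Cr = 0.32 / 2.57
Cr = 0.1245

0.1245


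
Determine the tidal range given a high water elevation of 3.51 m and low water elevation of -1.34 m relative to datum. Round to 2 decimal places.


Tidal range = High water - Low water
Tidal range = 3.51 - (-1.34)
Tidal range = 4.85 m

4.85


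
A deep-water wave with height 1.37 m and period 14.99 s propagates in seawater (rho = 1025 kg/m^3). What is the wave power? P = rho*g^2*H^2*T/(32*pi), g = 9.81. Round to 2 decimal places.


P = rho * g^2 * H^2 * T / (32 * pi)
P = 1025 * 9.81^2 * 1.37^2 * 14.99 / (32 * pi)
P = 1025 * 96.2361 * 1.8769 * 14.99 / 100.53096
P = 27606.08 W/m

27606.08


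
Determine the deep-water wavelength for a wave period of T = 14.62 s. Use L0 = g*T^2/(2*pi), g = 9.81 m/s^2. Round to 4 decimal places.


L0 = g * T^2 / (2 * pi)
L0 = 9.81 * 14.62^2 / (2 * pi)
L0 = 9.81 * 213.7444 / 6.28319
L0 = 2096.8326 / 6.28319
L0 = 333.7213 m

333.7213


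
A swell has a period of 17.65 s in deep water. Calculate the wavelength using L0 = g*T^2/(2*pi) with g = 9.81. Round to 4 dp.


L0 = g * T^2 / (2 * pi)
L0 = 9.81 * 17.65^2 / (2 * pi)
L0 = 9.81 * 311.5225 / 6.28319
L0 = 3056.0357 / 6.28319
L0 = 486.3832 m

486.3832


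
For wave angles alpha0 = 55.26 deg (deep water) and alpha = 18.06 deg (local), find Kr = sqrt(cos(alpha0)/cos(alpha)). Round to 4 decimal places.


Kr = sqrt(cos(alpha0) / cos(alpha))
cos(55.26) = 0.569853
cos(18.06) = 0.950732
Kr = sqrt(0.569853 / 0.950732)
Kr = sqrt(0.599384)
Kr = 0.7742

0.7742


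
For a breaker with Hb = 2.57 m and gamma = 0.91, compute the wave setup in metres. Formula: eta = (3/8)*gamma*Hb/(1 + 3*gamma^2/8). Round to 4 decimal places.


eta = (3/8) * gamma * Hb / (1 + 3*gamma^2/8)
Numerator = (3/8) * 0.91 * 2.57 = 0.877012
Denominator = 1 + 3*0.91^2/8 = 1 + 0.310538 = 1.310538
eta = 0.877012 / 1.310538
eta = 0.6692 m

0.6692


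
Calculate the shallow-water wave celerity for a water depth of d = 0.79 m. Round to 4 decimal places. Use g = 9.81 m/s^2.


Using the shallow-water approximation:
C = sqrt(g * d) = sqrt(9.81 * 0.79)
C = sqrt(7.7499)
C = 2.7839 m/s

2.7839


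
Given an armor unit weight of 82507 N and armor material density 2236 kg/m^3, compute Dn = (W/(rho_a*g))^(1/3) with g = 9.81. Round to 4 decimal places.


V = W / (rho_a * g)
V = 82507 / (2236 * 9.81)
V = 82507 / 21935.16
V = 3.761404 m^3
Dn = V^(1/3) = 3.761404^(1/3)
Dn = 1.5552 m

1.5552


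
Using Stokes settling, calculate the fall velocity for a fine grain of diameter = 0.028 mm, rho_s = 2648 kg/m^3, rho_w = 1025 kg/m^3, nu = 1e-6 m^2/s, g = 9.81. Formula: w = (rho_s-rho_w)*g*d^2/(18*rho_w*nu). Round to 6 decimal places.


w = (rho_s - rho_w) * g * d^2 / (18 * rho_w * nu)
d = 0.028 mm = 0.000028 m
rho_s - rho_w = 2648 - 1025 = 1623
Numerator = 1623 * 9.81 * (0.000028)^2 = 0.000012482558
Denominator = 18 * 1025 * 1e-6 = 0.018450
w = 0.000677 m/s

0.000677


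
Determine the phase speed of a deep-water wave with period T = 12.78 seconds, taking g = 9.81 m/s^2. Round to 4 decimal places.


We use the deep-water celerity formula:
C = g * T / (2 * pi)
C = 9.81 * 12.78 / (2 * 3.14159...)
C = 125.371800 / 6.283185
C = 19.9535 m/s

19.9535


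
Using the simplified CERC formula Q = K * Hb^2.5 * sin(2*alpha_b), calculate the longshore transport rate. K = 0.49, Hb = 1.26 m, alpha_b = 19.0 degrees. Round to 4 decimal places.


Q = K * Hb^2.5 * sin(2 * alpha_b)
Hb^2.5 = 1.26^2.5 = 1.782077
sin(2 * 19.0) = sin(38.0) = 0.615661
Q = 0.49 * 1.782077 * 0.615661
Q = 0.5376 m^3/s

0.5376


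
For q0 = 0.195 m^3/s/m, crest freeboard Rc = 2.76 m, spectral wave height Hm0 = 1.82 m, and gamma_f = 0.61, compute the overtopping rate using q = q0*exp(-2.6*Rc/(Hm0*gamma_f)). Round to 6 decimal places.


q = q0 * exp(-2.6 * Rc / (Hm0 * gamma_f))
Exponent = -2.6 * 2.76 / (1.82 * 0.61)
= -2.6 * 2.76 / 1.1102
= -6.463700
exp(-6.463700) = 0.001559
q = 0.195 * 0.001559
q = 0.000304 m^3/s/m

0.000304


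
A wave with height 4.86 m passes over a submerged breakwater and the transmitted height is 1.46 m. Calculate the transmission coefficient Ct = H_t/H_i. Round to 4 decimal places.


Ct = H_t / H_i
Ct = 1.46 / 4.86
Ct = 0.3004

0.3004


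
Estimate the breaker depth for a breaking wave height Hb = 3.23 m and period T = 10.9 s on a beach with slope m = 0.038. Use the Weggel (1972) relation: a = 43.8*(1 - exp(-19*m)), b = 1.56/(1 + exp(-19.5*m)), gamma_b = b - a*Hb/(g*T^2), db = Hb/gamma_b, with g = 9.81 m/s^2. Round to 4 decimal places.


a = 43.8 * (1 - exp(-19 * m))
exp(-19 * 0.038) = exp(-0.7220) = 0.485780
a = 43.8 * (1 - 0.485780) = 22.522848
b = 1.56 / (1 + exp(-19.5 * m))
exp(-19.5 * 0.038) = exp(-0.7410) = 0.476637
b = 1.56 / (1 + 0.476637) = 1.056455
Hb / (g * T^2) = 3.23 / (9.81 * 10.9^2) = 3.23 / 1165.5261 = 0.00277128
gamma_b = b - a * Hb/(g*T^2) = 1.056455 - 22.522848 * 0.00277128 = 0.994037
db = Hb / gamma_b = 3.23 / 0.994037
db = 3.2494 m

3.2494


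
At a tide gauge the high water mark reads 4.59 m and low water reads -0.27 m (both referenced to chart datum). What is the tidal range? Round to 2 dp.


Tidal range = High water - Low water
Tidal range = 4.59 - (-0.27)
Tidal range = 4.86 m

4.86


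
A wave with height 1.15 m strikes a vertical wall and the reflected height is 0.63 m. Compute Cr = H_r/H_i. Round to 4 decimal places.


Cr = H_r / H_i
Cr = 0.63 / 1.15
Cr = 0.5478

0.5478


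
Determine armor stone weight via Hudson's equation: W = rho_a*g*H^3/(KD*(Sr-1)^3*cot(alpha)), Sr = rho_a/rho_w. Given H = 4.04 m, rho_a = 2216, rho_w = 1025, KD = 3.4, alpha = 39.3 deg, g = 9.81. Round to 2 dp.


Sr = rho_a / rho_w = 2216 / 1025 = 2.161951
(Sr - 1) = 1.161951
(Sr - 1)^3 = 1.568786
cot(39.3) = 1 / tan(39.3) = 1 / 0.818491 = 1.221761
Numerator = 2216 * 9.81 * 4.04^3 = 1433451.0225
Denominator = 3.4 * 1.568786 * 1.221761 = 6.516718
W = 1433451.0225 / 6.516718
W = 219965.16 N

219965.16


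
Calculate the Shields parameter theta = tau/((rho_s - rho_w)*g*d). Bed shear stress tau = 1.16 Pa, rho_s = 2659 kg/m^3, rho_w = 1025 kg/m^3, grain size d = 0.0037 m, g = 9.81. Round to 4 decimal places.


theta = tau / ((rho_s - rho_w) * g * d)
rho_s - rho_w = 2659 - 1025 = 1634
Denominator = 1634 * 9.81 * 0.0037 = 59.309298
theta = 1.16 / 59.309298
theta = 0.0196

0.0196


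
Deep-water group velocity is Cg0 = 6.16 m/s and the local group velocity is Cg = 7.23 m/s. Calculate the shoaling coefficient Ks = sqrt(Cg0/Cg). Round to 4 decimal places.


Ks = sqrt(Cg0 / Cg)
Ks = sqrt(6.16 / 7.23)
Ks = sqrt(0.8520)
Ks = 0.9230

0.9230


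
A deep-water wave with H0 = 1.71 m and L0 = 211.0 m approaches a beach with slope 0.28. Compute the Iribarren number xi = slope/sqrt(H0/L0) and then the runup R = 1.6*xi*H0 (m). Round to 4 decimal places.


xi = slope / sqrt(H0/L0)
H0/L0 = 1.71/211.0 = 0.008104
sqrt(0.008104) = 0.090024
xi = 0.28 / 0.090024 = 3.110292
R = 1.6 * xi * H0 = 1.6 * 3.110292 * 1.71
R = 8.5098 m

8.5098


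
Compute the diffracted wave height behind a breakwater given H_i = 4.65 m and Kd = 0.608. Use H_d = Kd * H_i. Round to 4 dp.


H_d = Kd * H_i
H_d = 0.608 * 4.65
H_d = 2.8272 m

2.8272


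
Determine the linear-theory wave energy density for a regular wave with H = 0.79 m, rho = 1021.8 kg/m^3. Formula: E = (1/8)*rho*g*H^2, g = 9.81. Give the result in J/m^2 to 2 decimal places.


E = (1/8) * rho * g * H^2
E = (1/8) * 1021.8 * 9.81 * 0.79^2
E = 0.125 * 1021.8 * 9.81 * 0.6241
E = 781.99 J/m^2

781.99


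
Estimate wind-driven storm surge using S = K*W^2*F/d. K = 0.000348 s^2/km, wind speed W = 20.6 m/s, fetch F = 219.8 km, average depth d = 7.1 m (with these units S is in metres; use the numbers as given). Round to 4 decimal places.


S = K * W^2 * F / d
W^2 = 20.6^2 = 424.36
S = 0.000348 * 424.36 * 219.8 / 7.1
Numerator = 0.000348 * 424.36 * 219.8 = 32.459466
S = 32.459466 / 7.1 = 4.5718 m

4.5718


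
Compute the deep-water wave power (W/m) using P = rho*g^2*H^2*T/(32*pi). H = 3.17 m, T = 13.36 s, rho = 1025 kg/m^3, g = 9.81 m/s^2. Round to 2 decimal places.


P = rho * g^2 * H^2 * T / (32 * pi)
P = 1025 * 9.81^2 * 3.17^2 * 13.36 / (32 * pi)
P = 1025 * 96.2361 * 10.0489 * 13.36 / 100.53096
P = 131730.70 W/m

131730.70


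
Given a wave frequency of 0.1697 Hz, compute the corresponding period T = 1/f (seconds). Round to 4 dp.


T = 1 / f
T = 1 / 0.1697
T = 5.8928 s

5.8928


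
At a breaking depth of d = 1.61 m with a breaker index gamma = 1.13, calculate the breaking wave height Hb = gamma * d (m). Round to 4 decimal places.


Hb = gamma * d
Hb = 1.13 * 1.61
Hb = 1.8193 m

1.8193


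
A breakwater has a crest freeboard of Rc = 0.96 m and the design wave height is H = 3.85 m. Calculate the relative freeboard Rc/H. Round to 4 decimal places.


Relative freeboard = Rc / H
= 0.96 / 3.85
= 0.2494

0.2494
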